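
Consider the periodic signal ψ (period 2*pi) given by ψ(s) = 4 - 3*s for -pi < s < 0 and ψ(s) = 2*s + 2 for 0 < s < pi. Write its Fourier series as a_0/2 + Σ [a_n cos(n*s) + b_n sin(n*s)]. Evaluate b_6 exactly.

1/6

b_6 = 1/pi ∫_{-pi}^{pi} ψ(s) sin(6*s) ds.
Split the integral at the breakpoints.
Integrating by parts (boundary term plus one more integral), an antiderivative of (4 - 3*s) sin(6*s) is s*cos(6*s)/2 - sin(6*s)/12 - 2*cos(6*s)/3; evaluating from -pi to 0: ∫_{-pi}^{0} (4 - 3*s) sin(6*s) ds = (-2/3) - (-pi/2 - 2/3) = pi/2.
Integrating by parts (boundary term plus one more integral), an antiderivative of (2*s + 2) sin(6*s) is -s*cos(6*s)/3 + sin(6*s)/18 - cos(6*s)/3; evaluating from 0 to pi: ∫_{0}^{pi} (2*s + 2) sin(6*s) ds = (-pi/3 - 1/3) - (-1/3) = -pi/3.
Summing the pieces and multiplying by (1/pi) gives b_6 = 1/6.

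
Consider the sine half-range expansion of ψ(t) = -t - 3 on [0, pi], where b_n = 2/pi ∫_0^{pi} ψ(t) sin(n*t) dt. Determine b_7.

2*(-6 - pi)/(7*pi)

b_7 = 2/pi ∫_0^{pi} (-t - 3) sin(7*t) dt.
Integrating by parts (boundary term plus one more integral), an antiderivative of (-t - 3) sin(7*t) is t*cos(7*t)/7 - sin(7*t)/49 + 3*cos(7*t)/7; evaluating from 0 to pi: ∫_{0}^{pi} (-t - 3) sin(7*t) dt = (-pi/7 - 3/7) - (3/7) = -6/7 - pi/7.
Hence b_7 = (2/pi)·(-6/7 - pi/7) = 2*(-6 - pi)/(7*pi).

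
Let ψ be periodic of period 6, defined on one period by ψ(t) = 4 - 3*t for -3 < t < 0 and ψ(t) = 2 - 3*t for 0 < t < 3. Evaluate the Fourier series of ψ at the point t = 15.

t = 15 differs from t = 3 by 2 full period(s), and the series is 6-periodic.
At t = 3 the one-sided limits are ψ(3^-) = -7 and ψ(3^+) = 13.
By Dirichlet's theorem the series converges to their average, [(-7) + (13)]/2 = 3.

3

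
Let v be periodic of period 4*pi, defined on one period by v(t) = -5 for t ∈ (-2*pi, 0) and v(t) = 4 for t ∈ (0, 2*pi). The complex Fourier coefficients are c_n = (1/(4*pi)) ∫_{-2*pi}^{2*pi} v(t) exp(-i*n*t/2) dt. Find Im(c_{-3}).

3/pi

Since v is real-valued, Im(c_{-3}) = -(1/(4*pi)) ∫_{-2*pi}^{2*pi} v(t) sin(-3*t/2) dt = b_{3}/2.
Split the integral at the breakpoints.
Directly, an antiderivative of (-5) sin(-3*t/2) is -10*cos(3*t/2)/3; evaluating from -2*pi to 0: ∫_{-2*pi}^{0} (-5) sin(-3*t/2) dt = (-10/3) - (10/3) = -20/3.
Directly, an antiderivative of (4) sin(-3*t/2) is 8*cos(3*t/2)/3; evaluating from 0 to 2*pi: ∫_{0}^{2*pi} (4) sin(-3*t/2) dt = (-8/3) - (8/3) = -16/3.
So ∫_{-2*pi}^{2*pi} v(t) sin(-3*t/2) dt = -12.
Hence Im(c_{-3}) = (-1/(4*pi))·(-12) = 3/pi.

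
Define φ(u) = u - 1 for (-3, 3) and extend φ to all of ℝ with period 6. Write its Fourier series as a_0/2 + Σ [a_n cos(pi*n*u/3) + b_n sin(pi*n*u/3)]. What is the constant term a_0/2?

-1

a_0 = 1/3 ∫_{-3}^{3} φ(u) du = 1/3 · (-6) = -2.
So the constant term a_0/2 = -1.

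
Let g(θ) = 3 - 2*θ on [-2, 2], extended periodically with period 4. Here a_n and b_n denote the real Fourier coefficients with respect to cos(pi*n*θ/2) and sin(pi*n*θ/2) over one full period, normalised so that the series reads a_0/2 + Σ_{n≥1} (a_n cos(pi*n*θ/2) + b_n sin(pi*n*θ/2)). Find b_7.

-8/(7*pi)

b_7 = 1/2 ∫_{-2}^{2} g(θ) sin(7*pi*θ/2) dθ.
Integrating by parts (boundary term plus one more integral), an antiderivative of (3 - 2*θ) sin(7*pi*θ/2) is 4*θ*cos(7*pi*θ/2)/(7*pi) - 8*sin(7*pi*θ/2)/(49*pi**2) - 6*cos(7*pi*θ/2)/(7*pi); evaluating from -2 to 2: ∫_{-2}^{2} (3 - 2*θ) sin(7*pi*θ/2) dθ = (-2/(7*pi)) - (2/pi) = -16/(7*pi).
Hence b_7 = (1/2)·(-16/(7*pi)) = -8/(7*pi).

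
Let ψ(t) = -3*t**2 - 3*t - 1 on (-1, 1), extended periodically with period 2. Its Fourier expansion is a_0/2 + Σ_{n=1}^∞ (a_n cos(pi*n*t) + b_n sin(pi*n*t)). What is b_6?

b_6 = ∫_{-1}^{1} ψ(t) sin(6*pi*t) dt.
Integrating by parts twice (tabular method), an antiderivative of (-3*t**2 - 3*t - 1) sin(6*pi*t) is t**2*cos(6*pi*t)/(2*pi) - t*sin(6*pi*t)/(6*pi**2) + t*cos(6*pi*t)/(2*pi) - sin(6*pi*t)/(12*pi**2) - cos(6*pi*t)/(36*pi**3) + cos(6*pi*t)/(6*pi); evaluating from -1 to 1: ∫_{-1}^{1} (-3*t**2 - 3*t - 1) sin(6*pi*t) dt = ((-1 + 42*pi**2)/(36*pi**3)) - ((-1 + 6*pi**2)/(36*pi**3)) = 1/pi.
Hence b_6 = 1/pi.

1/pi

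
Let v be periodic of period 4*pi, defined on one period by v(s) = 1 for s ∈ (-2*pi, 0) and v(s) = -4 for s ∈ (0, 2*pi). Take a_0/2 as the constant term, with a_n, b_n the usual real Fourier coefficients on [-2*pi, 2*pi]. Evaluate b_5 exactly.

b_5 = (1/(2*pi)) ∫_{-2*pi}^{2*pi} v(s) sin(5*s/2) ds.
Split the integral at the breakpoints.
Directly, an antiderivative of (1) sin(5*s/2) is -2*cos(5*s/2)/5; evaluating from -2*pi to 0: ∫_{-2*pi}^{0} (1) sin(5*s/2) ds = (-2/5) - (2/5) = -4/5.
Directly, an antiderivative of (-4) sin(5*s/2) is 8*cos(5*s/2)/5; evaluating from 0 to 2*pi: ∫_{0}^{2*pi} (-4) sin(5*s/2) ds = (-8/5) - (8/5) = -16/5.
Summing the pieces and multiplying by (1/(2*pi)) gives b_5 = -2/pi.

-2/pi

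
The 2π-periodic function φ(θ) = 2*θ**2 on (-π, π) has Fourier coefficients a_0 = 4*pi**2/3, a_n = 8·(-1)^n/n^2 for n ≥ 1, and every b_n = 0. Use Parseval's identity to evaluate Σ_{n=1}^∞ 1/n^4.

Parseval: a_0^2/2 + Σ a_n^2 = (1/π) ∫_{-π}^{π} φ(θ)^2 dθ = 8*pi**4/5.
Subtract a_0^2/2 = 8*pi**4/9: Σ a_n^2 = 32*pi**4/45.
Since a_n^2 = 64/n^4, Σ 1/n^4 = pi**4/90.

pi**4/90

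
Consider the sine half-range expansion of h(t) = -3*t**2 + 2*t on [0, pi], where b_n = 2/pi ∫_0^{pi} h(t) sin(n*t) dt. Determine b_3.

b_3 = 2/pi ∫_0^{pi} (-3*t**2 + 2*t) sin(3*t) dt.
Integrating by parts twice (tabular method), an antiderivative of (-3*t**2 + 2*t) sin(3*t) is t**2*cos(3*t) - 2*t*sin(3*t)/3 - 2*t*cos(3*t)/3 + 2*sin(3*t)/9 - 2*cos(3*t)/9; evaluating from 0 to pi: ∫_{0}^{pi} (-3*t**2 + 2*t) sin(3*t) dt = (-pi**2 + 2/9 + 2*pi/3) - (-2/9) = -pi**2 + 4/9 + 2*pi/3.
Hence b_3 = (2/pi)·(-pi**2 + 4/9 + 2*pi/3) = -2*pi + 8/(9*pi) + 4/3.

-2*pi + 8/(9*pi) + 4/3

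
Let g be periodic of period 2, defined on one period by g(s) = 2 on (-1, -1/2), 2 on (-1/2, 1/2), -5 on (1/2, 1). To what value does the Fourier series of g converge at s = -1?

At s = -1 the one-sided limits are g(-1^-) = -5 and g(-1^+) = 2.
By Dirichlet's theorem the series converges to their average, [(-5) + (2)]/2 = -3/2.

-3/2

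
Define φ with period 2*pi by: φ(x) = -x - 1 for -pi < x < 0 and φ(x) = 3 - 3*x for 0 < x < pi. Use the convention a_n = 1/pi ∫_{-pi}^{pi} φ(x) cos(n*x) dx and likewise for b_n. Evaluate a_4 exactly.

a_4 = 1/pi ∫_{-pi}^{pi} φ(x) cos(4*x) dx.
Split the integral at the breakpoints.
Integrating by parts (boundary term plus one more integral), an antiderivative of (-x - 1) cos(4*x) is -x*sin(4*x)/4 - sin(4*x)/4 - cos(4*x)/16; evaluating from -pi to 0: ∫_{-pi}^{0} (-x - 1) cos(4*x) dx = (-1/16) - (-1/16) = 0.
Integrating by parts (boundary term plus one more integral), an antiderivative of (3 - 3*x) cos(4*x) is -3*x*sin(4*x)/4 + 3*sin(4*x)/4 - 3*cos(4*x)/16; evaluating from 0 to pi: ∫_{0}^{pi} (3 - 3*x) cos(4*x) dx = (-3/16) - (-3/16) = 0.
Summing the pieces and multiplying by (1/pi) gives a_4 = 0.

0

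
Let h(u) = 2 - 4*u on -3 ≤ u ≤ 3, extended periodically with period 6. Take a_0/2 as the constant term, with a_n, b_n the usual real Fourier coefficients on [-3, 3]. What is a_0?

4

a_0 = 1/3 ∫_{-3}^{3} h(u) du = 1/3 · (12) = 4.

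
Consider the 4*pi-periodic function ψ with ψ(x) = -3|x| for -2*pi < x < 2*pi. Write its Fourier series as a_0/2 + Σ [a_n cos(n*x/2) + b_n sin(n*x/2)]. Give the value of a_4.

0

a_4 = (1/(2*pi)) ∫_{-2*pi}^{2*pi} ψ(x) cos(2*x) dx.
ψ is even and cos(2*x) is even, so the integrand is even and a_4 = 1/pi ∫_0^{2*pi} ψ(x) cos(2*x) dx.
Integrating by parts (boundary term plus one more integral), an antiderivative of (-3*x) cos(2*x) is -3*x*sin(2*x)/2 - 3*cos(2*x)/4; evaluating from 0 to 2*pi: ∫_{0}^{2*pi} (-3*x) cos(2*x) dx = (-3/4) - (-3/4) = 0.
Hence a_4 = (1/pi)·(0) = 0.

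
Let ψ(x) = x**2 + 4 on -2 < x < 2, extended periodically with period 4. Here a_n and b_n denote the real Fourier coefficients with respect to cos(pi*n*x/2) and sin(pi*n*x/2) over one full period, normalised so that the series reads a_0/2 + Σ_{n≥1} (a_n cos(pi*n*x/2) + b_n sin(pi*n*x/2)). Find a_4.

a_4 = 1/2 ∫_{-2}^{2} ψ(x) cos(2*pi*x) dx.
ψ is even and cos(2*pi*x) is even, so the integrand is even and a_4 = ∫_0^{2} ψ(x) cos(2*pi*x) dx.
Integrating by parts twice (tabular method), an antiderivative of (x**2 + 4) cos(2*pi*x) is x**2*sin(2*pi*x)/(2*pi) + x*cos(2*pi*x)/(2*pi**2) - sin(2*pi*x)/(4*pi**3) + 2*sin(2*pi*x)/pi; evaluating from 0 to 2: ∫_{0}^{2} (x**2 + 4) cos(2*pi*x) dx = (pi**(-2)) - (0) = pi**(-2).
Hence a_4 = pi**(-2).

pi**(-2)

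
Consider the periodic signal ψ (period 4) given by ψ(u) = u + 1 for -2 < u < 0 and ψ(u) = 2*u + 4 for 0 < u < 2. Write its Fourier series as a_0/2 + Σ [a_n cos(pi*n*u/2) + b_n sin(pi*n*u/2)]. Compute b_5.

b_5 = 1/2 ∫_{-2}^{2} ψ(u) sin(5*pi*u/2) du.
Split the integral at the breakpoints.
Integrating by parts (boundary term plus one more integral), an antiderivative of (u + 1) sin(5*pi*u/2) is -2*u*cos(5*pi*u/2)/(5*pi) + 4*sin(5*pi*u/2)/(25*pi**2) - 2*cos(5*pi*u/2)/(5*pi); evaluating from -2 to 0: ∫_{-2}^{0} (u + 1) sin(5*pi*u/2) du = (-2/(5*pi)) - (-2/(5*pi)) = 0.
Integrating by parts (boundary term plus one more integral), an antiderivative of (2*u + 4) sin(5*pi*u/2) is -4*u*cos(5*pi*u/2)/(5*pi) + 8*sin(5*pi*u/2)/(25*pi**2) - 8*cos(5*pi*u/2)/(5*pi); evaluating from 0 to 2: ∫_{0}^{2} (2*u + 4) sin(5*pi*u/2) du = (16/(5*pi)) - (-8/(5*pi)) = 24/(5*pi).
Summing the pieces and multiplying by (1/2) gives b_5 = 12/(5*pi).

12/(5*pi)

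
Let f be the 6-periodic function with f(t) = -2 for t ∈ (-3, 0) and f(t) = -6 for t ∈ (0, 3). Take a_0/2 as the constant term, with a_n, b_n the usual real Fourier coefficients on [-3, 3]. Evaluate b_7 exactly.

b_7 = 1/3 ∫_{-3}^{3} f(t) sin(7*pi*t/3) dt.
Split the integral at the breakpoints.
Directly, an antiderivative of (-2) sin(7*pi*t/3) is 6*cos(7*pi*t/3)/(7*pi); evaluating from -3 to 0: ∫_{-3}^{0} (-2) sin(7*pi*t/3) dt = (6/(7*pi)) - (-6/(7*pi)) = 12/(7*pi).
Directly, an antiderivative of (-6) sin(7*pi*t/3) is 18*cos(7*pi*t/3)/(7*pi); evaluating from 0 to 3: ∫_{0}^{3} (-6) sin(7*pi*t/3) dt = (-18/(7*pi)) - (18/(7*pi)) = -36/(7*pi).
Summing the pieces and multiplying by (1/3) gives b_7 = -8/(7*pi).

-8/(7*pi)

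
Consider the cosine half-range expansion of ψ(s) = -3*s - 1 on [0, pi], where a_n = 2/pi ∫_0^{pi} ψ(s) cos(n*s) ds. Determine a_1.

a_1 = 2/pi ∫_0^{pi} (-3*s - 1) cos(s) ds.
Integrating by parts (boundary term plus one more integral), an antiderivative of (-3*s - 1) cos(s) is -3*s*sin(s) - sin(s) - 3*cos(s); evaluating from 0 to pi: ∫_{0}^{pi} (-3*s - 1) cos(s) ds = (3) - (-3) = 6.
Hence a_1 = (2/pi)·(6) = 12/pi.

12/pi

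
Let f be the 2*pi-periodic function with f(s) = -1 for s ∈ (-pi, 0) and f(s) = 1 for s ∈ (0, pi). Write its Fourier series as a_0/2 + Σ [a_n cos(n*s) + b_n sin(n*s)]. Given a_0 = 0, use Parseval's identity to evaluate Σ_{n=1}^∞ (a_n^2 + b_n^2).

Parseval: a_0^2/2 + Σ_{n≥1} (a_n^2+b_n^2) = 1/pi ∫_{-pi}^{pi} f(s)^2 ds = 2.
Subtract a_0^2/2 = 0: Σ (a_n^2+b_n^2) = 2.

2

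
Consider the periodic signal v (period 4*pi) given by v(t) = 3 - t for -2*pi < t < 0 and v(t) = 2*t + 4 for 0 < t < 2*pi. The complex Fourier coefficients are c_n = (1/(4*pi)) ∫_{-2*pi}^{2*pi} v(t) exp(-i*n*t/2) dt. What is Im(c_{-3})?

(1 + pi)/(3*pi)

Since v is real-valued, Im(c_{-3}) = -(1/(4*pi)) ∫_{-2*pi}^{2*pi} v(t) sin(-3*t/2) dt = b_{3}/2.
Split the integral at the breakpoints.
Integrating by parts (boundary term plus one more integral), an antiderivative of (3 - t) sin(-3*t/2) is -2*t*cos(3*t/2)/3 + 4*sin(3*t/2)/9 + 2*cos(3*t/2); evaluating from -2*pi to 0: ∫_{-2*pi}^{0} (3 - t) sin(-3*t/2) dt = (2) - (-4*pi/3 - 2) = 4 + 4*pi/3.
Integrating by parts (boundary term plus one more integral), an antiderivative of (2*t + 4) sin(-3*t/2) is 4*t*cos(3*t/2)/3 - 8*sin(3*t/2)/9 + 8*cos(3*t/2)/3; evaluating from 0 to 2*pi: ∫_{0}^{2*pi} (2*t + 4) sin(-3*t/2) dt = (-8*pi/3 - 8/3) - (8/3) = -8*pi/3 - 16/3.
So ∫_{-2*pi}^{2*pi} v(t) sin(-3*t/2) dt = -4*pi/3 - 4/3.
Hence Im(c_{-3}) = (-1/(4*pi))·(-4*pi/3 - 4/3) = (1 + pi)/(3*pi).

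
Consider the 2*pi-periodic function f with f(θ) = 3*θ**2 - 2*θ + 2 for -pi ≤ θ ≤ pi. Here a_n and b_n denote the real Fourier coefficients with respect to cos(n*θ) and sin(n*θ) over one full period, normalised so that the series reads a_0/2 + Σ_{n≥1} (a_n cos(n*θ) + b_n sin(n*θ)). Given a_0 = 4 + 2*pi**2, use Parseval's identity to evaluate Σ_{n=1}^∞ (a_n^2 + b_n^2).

8*pi**2*(5 + 3*pi**2)/15

Parseval: a_0^2/2 + Σ_{n≥1} (a_n^2+b_n^2) = 1/pi ∫_{-pi}^{pi} f(θ)^2 dθ = 8 + 32*pi**2/3 + 18*pi**4/5.
Subtract a_0^2/2 = 2*(2 + pi**2)**2: Σ (a_n^2+b_n^2) = 8*pi**2*(5 + 3*pi**2)/15.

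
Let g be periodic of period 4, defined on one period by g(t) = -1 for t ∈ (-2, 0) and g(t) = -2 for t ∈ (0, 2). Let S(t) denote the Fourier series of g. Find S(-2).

-3/2

t = -2 differs from t = 2 by -1 full period(s), and the series is 4-periodic.
At t = 2 the one-sided limits are g(2^-) = -2 and g(2^+) = -1.
By Dirichlet's theorem the series converges to their average, [(-2) + (-1)]/2 = -3/2.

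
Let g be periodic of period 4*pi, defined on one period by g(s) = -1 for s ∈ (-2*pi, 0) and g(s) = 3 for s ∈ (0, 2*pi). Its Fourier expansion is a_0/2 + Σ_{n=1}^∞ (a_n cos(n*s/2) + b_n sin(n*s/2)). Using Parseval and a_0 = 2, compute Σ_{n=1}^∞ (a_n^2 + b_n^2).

Parseval: a_0^2/2 + Σ_{n≥1} (a_n^2+b_n^2) = (1/(2*pi)) ∫_{-2*pi}^{2*pi} g(s)^2 ds = 10.
Subtract a_0^2/2 = 2: Σ (a_n^2+b_n^2) = 8.

8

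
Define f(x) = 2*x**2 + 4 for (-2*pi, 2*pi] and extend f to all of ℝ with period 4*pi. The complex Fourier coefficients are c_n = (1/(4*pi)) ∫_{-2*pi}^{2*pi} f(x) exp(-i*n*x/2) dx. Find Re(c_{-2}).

4

Since f is real-valued, Re(c_{-2}) = (1/(4*pi)) ∫_{-2*pi}^{2*pi} f(x) cos(-x) dx = a_{2}/2.
f is even and cos(-x) is even, so the integrand is even: ∫_{-2*pi}^{2*pi} f(x) cos(-x) dx = 2∫_0^{2*pi} f(x) cos(-x) dx.
Integrating by parts twice (tabular method), an antiderivative of (2*x**2 + 4) cos(-x) is 2*x**2*sin(x) + 4*x*cos(x); evaluating from 0 to 2*pi: ∫_{0}^{2*pi} (2*x**2 + 4) cos(-x) dx = (8*pi) - (0) = 8*pi.
So ∫_{-2*pi}^{2*pi} f(x) cos(-x) dx = 16*pi.
Hence Re(c_{-2}) = (1/(4*pi))·(16*pi) = 4.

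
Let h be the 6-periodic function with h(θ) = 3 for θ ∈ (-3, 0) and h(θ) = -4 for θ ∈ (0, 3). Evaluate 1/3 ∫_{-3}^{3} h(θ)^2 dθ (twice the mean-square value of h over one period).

1/3 ∫_{-3}^{3} h(θ)^2 dθ = 1/3 · (75) = 25.

25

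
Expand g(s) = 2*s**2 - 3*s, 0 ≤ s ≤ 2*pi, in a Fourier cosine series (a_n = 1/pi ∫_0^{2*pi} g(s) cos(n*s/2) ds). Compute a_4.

2

a_4 = 1/pi ∫_0^{2*pi} (2*s**2 - 3*s) cos(2*s) ds.
Integrating by parts twice (tabular method), an antiderivative of (2*s**2 - 3*s) cos(2*s) is s**2*sin(2*s) - 3*s*sin(2*s)/2 + s*cos(2*s) - sin(2*s)/2 - 3*cos(2*s)/4; evaluating from 0 to 2*pi: ∫_{0}^{2*pi} (2*s**2 - 3*s) cos(2*s) ds = (-3/4 + 2*pi) - (-3/4) = 2*pi.
Hence a_4 = (1/pi)·(2*pi) = 2.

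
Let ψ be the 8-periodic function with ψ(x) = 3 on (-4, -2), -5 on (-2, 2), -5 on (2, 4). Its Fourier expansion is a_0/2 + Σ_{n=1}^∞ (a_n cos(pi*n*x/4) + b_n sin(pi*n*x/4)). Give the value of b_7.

-8/(7*pi)

b_7 = 1/4 ∫_{-4}^{4} ψ(x) sin(7*pi*x/4) dx.
Split the integral at the breakpoints.
Directly, an antiderivative of (3) sin(7*pi*x/4) is -12*cos(7*pi*x/4)/(7*pi); evaluating from -4 to -2: ∫_{-4}^{-2} (3) sin(7*pi*x/4) dx = (0) - (12/(7*pi)) = -12/(7*pi).
Directly, an antiderivative of (-5) sin(7*pi*x/4) is 20*cos(7*pi*x/4)/(7*pi); evaluating from -2 to 2: ∫_{-2}^{2} (-5) sin(7*pi*x/4) dx = (0) - (0) = 0.
Directly, an antiderivative of (-5) sin(7*pi*x/4) is 20*cos(7*pi*x/4)/(7*pi); evaluating from 2 to 4: ∫_{2}^{4} (-5) sin(7*pi*x/4) dx = (-20/(7*pi)) - (0) = -20/(7*pi).
Summing the pieces and multiplying by (1/4) gives b_7 = -8/(7*pi).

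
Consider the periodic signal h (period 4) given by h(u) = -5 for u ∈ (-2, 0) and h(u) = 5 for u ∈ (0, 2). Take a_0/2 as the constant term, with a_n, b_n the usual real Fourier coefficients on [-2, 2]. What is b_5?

b_5 = 1/2 ∫_{-2}^{2} h(u) sin(5*pi*u/2) du.
h is odd and sin(5*pi*u/2) is odd, so the integrand is even and b_5 = ∫_0^{2} h(u) sin(5*pi*u/2) du.
Directly, an antiderivative of (5) sin(5*pi*u/2) is -2*cos(5*pi*u/2)/pi; evaluating from 0 to 2: ∫_{0}^{2} (5) sin(5*pi*u/2) du = (2/pi) - (-2/pi) = 4/pi.
Hence b_5 = 4/pi.

4/pi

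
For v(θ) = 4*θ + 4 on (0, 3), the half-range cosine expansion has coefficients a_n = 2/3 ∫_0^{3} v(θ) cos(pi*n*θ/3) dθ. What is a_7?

-48/(49*pi**2)

a_7 = 2/3 ∫_0^{3} (4*θ + 4) cos(7*pi*θ/3) dθ.
Integrating by parts (boundary term plus one more integral), an antiderivative of (4*θ + 4) cos(7*pi*θ/3) is 12*θ*sin(7*pi*θ/3)/(7*pi) + 12*sin(7*pi*θ/3)/(7*pi) + 36*cos(7*pi*θ/3)/(49*pi**2); evaluating from 0 to 3: ∫_{0}^{3} (4*θ + 4) cos(7*pi*θ/3) dθ = (-36/(49*pi**2)) - (36/(49*pi**2)) = -72/(49*pi**2).
Hence a_7 = (2/3)·(-72/(49*pi**2)) = -48/(49*pi**2).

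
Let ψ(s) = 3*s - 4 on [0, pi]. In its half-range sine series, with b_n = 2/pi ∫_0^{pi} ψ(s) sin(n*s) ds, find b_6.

b_6 = 2/pi ∫_0^{pi} (3*s - 4) sin(6*s) ds.
Integrating by parts (boundary term plus one more integral), an antiderivative of (3*s - 4) sin(6*s) is -s*cos(6*s)/2 + sin(6*s)/12 + 2*cos(6*s)/3; evaluating from 0 to pi: ∫_{0}^{pi} (3*s - 4) sin(6*s) ds = (2/3 - pi/2) - (2/3) = -pi/2.
Hence b_6 = (2/pi)·(-pi/2) = -1.

-1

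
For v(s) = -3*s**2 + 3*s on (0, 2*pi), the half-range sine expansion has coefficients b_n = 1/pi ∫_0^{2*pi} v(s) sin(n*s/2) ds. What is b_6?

-2 + 4*pi

b_6 = 1/pi ∫_0^{2*pi} (-3*s**2 + 3*s) sin(3*s) ds.
Integrating by parts twice (tabular method), an antiderivative of (-3*s**2 + 3*s) sin(3*s) is s**2*cos(3*s) - 2*s*sin(3*s)/3 - s*cos(3*s) + sin(3*s)/3 - 2*cos(3*s)/9; evaluating from 0 to 2*pi: ∫_{0}^{2*pi} (-3*s**2 + 3*s) sin(3*s) ds = (-2*pi - 2/9 + 4*pi**2) - (-2/9) = 2*pi*(-1 + 2*pi).
Hence b_6 = (1/pi)·(2*pi*(-1 + 2*pi)) = -2 + 4*pi.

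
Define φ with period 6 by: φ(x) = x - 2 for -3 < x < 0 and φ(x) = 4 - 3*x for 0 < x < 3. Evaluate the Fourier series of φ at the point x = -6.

1

x = -6 differs from x = 0 by -1 full period(s), and the series is 6-periodic.
At x = 0 the one-sided limits are φ(0^-) = -2 and φ(0^+) = 4.
By Dirichlet's theorem the series converges to their average, [(-2) + (4)]/2 = 1.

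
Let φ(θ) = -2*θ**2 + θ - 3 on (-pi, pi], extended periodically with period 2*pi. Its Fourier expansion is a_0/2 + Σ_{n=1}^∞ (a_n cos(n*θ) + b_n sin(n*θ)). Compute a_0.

a_0 = 1/pi ∫_{-pi}^{pi} φ(θ) dθ = 1/pi · (-4*pi**3/3 - 6*pi) = -4*pi**2/3 - 6.

-4*pi**2/3 - 6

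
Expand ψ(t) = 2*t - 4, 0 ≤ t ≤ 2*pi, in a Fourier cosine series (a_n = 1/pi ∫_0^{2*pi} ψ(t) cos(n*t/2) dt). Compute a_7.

-16/(49*pi)

a_7 = 1/pi ∫_0^{2*pi} (2*t - 4) cos(7*t/2) dt.
Integrating by parts (boundary term plus one more integral), an antiderivative of (2*t - 4) cos(7*t/2) is 4*t*sin(7*t/2)/7 - 8*sin(7*t/2)/7 + 8*cos(7*t/2)/49; evaluating from 0 to 2*pi: ∫_{0}^{2*pi} (2*t - 4) cos(7*t/2) dt = (-8/49) - (8/49) = -16/49.
Hence a_7 = (1/pi)·(-16/49) = -16/(49*pi).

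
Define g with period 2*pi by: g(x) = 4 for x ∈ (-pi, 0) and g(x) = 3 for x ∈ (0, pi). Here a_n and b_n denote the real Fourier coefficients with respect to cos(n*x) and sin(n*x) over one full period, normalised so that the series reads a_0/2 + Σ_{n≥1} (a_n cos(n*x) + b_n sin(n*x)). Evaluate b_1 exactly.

b_1 = 1/pi ∫_{-pi}^{pi} g(x) sin(x) dx.
Split the integral at the breakpoints.
Directly, an antiderivative of (4) sin(x) is -4*cos(x); evaluating from -pi to 0: ∫_{-pi}^{0} (4) sin(x) dx = (-4) - (4) = -8.
Directly, an antiderivative of (3) sin(x) is -3*cos(x); evaluating from 0 to pi: ∫_{0}^{pi} (3) sin(x) dx = (3) - (-3) = 6.
Summing the pieces and multiplying by (1/pi) gives b_1 = -2/pi.

-2/pi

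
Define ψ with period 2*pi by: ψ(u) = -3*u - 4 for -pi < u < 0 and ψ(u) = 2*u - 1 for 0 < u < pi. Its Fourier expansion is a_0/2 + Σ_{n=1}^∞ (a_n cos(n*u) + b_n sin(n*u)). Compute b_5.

b_5 = 1/pi ∫_{-pi}^{pi} ψ(u) sin(5*u) du.
Split the integral at the breakpoints.
Integrating by parts (boundary term plus one more integral), an antiderivative of (-3*u - 4) sin(5*u) is 3*u*cos(5*u)/5 - 3*sin(5*u)/25 + 4*cos(5*u)/5; evaluating from -pi to 0: ∫_{-pi}^{0} (-3*u - 4) sin(5*u) du = (4/5) - (-4/5 + 3*pi/5) = 8/5 - 3*pi/5.
Integrating by parts (boundary term plus one more integral), an antiderivative of (2*u - 1) sin(5*u) is -2*u*cos(5*u)/5 + 2*sin(5*u)/25 + cos(5*u)/5; evaluating from 0 to pi: ∫_{0}^{pi} (2*u - 1) sin(5*u) du = (-1/5 + 2*pi/5) - (1/5) = -2/5 + 2*pi/5.
Summing the pieces and multiplying by (1/pi) gives b_5 = (6 - pi)/(5*pi).

(6 - pi)/(5*pi)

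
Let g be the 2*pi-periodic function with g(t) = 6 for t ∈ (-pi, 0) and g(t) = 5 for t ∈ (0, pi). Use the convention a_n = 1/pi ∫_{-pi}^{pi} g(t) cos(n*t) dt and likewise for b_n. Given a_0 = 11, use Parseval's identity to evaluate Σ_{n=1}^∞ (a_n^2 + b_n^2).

1/2

Parseval: a_0^2/2 + Σ_{n≥1} (a_n^2+b_n^2) = 1/pi ∫_{-pi}^{pi} g(t)^2 dt = 61.
Subtract a_0^2/2 = 121/2: Σ (a_n^2+b_n^2) = 1/2.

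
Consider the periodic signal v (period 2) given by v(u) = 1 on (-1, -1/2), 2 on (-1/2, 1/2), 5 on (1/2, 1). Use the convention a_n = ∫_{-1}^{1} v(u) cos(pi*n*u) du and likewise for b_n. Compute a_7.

2/(7*pi)

a_7 = ∫_{-1}^{1} v(u) cos(7*pi*u) du.
Split the integral at the breakpoints.
Directly, an antiderivative of (1) cos(7*pi*u) is sin(7*pi*u)/(7*pi); evaluating from -1 to -1/2: ∫_{-1}^{-1/2} (1) cos(7*pi*u) du = (1/(7*pi)) - (0) = 1/(7*pi).
Directly, an antiderivative of (2) cos(7*pi*u) is 2*sin(7*pi*u)/(7*pi); evaluating from -1/2 to 1/2: ∫_{-1/2}^{1/2} (2) cos(7*pi*u) du = (-2/(7*pi)) - (2/(7*pi)) = -4/(7*pi).
Directly, an antiderivative of (5) cos(7*pi*u) is 5*sin(7*pi*u)/(7*pi); evaluating from 1/2 to 1: ∫_{1/2}^{1} (5) cos(7*pi*u) du = (0) - (-5/(7*pi)) = 5/(7*pi).
Summing the pieces gives a_7 = 2/(7*pi).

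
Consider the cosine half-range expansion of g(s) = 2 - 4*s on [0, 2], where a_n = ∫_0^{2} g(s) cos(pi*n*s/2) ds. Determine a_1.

32/pi**2

a_1 = ∫_0^{2} (2 - 4*s) cos(pi*s/2) ds.
Integrating by parts (boundary term plus one more integral), an antiderivative of (2 - 4*s) cos(pi*s/2) is -8*s*sin(pi*s/2)/pi + 4*sin(pi*s/2)/pi - 16*cos(pi*s/2)/pi**2; evaluating from 0 to 2: ∫_{0}^{2} (2 - 4*s) cos(pi*s/2) ds = (16/pi**2) - (-16/pi**2) = 32/pi**2.
Hence a_1 = 32/pi**2.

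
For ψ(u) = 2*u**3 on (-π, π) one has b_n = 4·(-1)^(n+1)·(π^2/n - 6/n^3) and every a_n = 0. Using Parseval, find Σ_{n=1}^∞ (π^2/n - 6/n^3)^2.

pi**6/14

Parseval: Σ b_n^2 = (1/π) ∫_{-π}^{π} ψ(u)^2 du = 8*pi**6/7.
b_n^2 = 16·(π^2/n - 6/n^3)^2, so the sum equals (8*pi**6/7)/16 = pi**6/14.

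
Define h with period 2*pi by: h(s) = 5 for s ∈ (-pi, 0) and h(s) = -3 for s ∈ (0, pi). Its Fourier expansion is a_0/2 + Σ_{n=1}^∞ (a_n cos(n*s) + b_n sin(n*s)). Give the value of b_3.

-16/(3*pi)

b_3 = 1/pi ∫_{-pi}^{pi} h(s) sin(3*s) ds.
Split the integral at the breakpoints.
Directly, an antiderivative of (5) sin(3*s) is -5*cos(3*s)/3; evaluating from -pi to 0: ∫_{-pi}^{0} (5) sin(3*s) ds = (-5/3) - (5/3) = -10/3.
Directly, an antiderivative of (-3) sin(3*s) is cos(3*s); evaluating from 0 to pi: ∫_{0}^{pi} (-3) sin(3*s) ds = (-1) - (1) = -2.
Summing the pieces and multiplying by (1/pi) gives b_3 = -16/(3*pi).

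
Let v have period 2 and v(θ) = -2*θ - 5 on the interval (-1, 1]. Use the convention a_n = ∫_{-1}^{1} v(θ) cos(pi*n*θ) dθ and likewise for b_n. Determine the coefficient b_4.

1/pi

b_4 = ∫_{-1}^{1} v(θ) sin(4*pi*θ) dθ.
Integrating by parts (boundary term plus one more integral), an antiderivative of (-2*θ - 5) sin(4*pi*θ) is θ*cos(4*pi*θ)/(2*pi) - sin(4*pi*θ)/(8*pi**2) + 5*cos(4*pi*θ)/(4*pi); evaluating from -1 to 1: ∫_{-1}^{1} (-2*θ - 5) sin(4*pi*θ) dθ = (7/(4*pi)) - (3/(4*pi)) = 1/pi.
Hence b_4 = 1/pi.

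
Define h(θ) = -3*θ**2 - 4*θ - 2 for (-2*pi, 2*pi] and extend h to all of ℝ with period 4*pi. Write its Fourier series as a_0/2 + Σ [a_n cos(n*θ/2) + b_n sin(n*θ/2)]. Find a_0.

a_0 = (1/(2*pi)) ∫_{-2*pi}^{2*pi} h(θ) dθ = (1/(2*pi)) · (-16*pi**3 - 8*pi) = -8*pi**2 - 4.

-8*pi**2 - 4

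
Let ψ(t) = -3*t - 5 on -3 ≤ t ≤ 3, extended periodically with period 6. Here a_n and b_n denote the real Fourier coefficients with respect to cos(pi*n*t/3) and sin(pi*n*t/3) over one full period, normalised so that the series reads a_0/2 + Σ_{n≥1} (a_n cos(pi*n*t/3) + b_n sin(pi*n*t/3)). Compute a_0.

a_0 = 1/3 ∫_{-3}^{3} ψ(t) dt = 1/3 · (-30) = -10.

-10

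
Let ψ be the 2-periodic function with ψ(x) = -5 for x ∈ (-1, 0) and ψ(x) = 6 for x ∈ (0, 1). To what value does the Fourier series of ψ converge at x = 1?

1/2

x = 1 differs from x = -1 by 1 full period(s), and the series is 2-periodic.
At x = -1 the one-sided limits are ψ(-1^-) = 6 and ψ(-1^+) = -5.
By Dirichlet's theorem the series converges to their average, [(6) + (-5)]/2 = 1/2.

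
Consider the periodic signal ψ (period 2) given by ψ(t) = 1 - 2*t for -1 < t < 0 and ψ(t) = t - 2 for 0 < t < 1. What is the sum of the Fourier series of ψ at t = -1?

1

At t = -1 the one-sided limits are ψ(-1^-) = -1 and ψ(-1^+) = 3.
By Dirichlet's theorem the series converges to their average, [(-1) + (3)]/2 = 1.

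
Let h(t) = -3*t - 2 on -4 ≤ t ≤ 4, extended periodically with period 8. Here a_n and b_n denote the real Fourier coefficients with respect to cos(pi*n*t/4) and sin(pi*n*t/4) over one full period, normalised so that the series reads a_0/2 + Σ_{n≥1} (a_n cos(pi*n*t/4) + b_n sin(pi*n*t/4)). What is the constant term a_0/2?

a_0 = 1/4 ∫_{-4}^{4} h(t) dt = 1/4 · (-16) = -4.
So the constant term a_0/2 = -2.

-2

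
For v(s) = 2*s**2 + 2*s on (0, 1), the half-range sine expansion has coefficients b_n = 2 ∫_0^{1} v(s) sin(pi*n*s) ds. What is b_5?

b_5 = 2 ∫_0^{1} (2*s**2 + 2*s) sin(5*pi*s) ds.
Integrating by parts twice (tabular method), an antiderivative of (2*s**2 + 2*s) sin(5*pi*s) is -2*s**2*cos(5*pi*s)/(5*pi) + 4*s*sin(5*pi*s)/(25*pi**2) - 2*s*cos(5*pi*s)/(5*pi) + 2*sin(5*pi*s)/(25*pi**2) + 4*cos(5*pi*s)/(125*pi**3); evaluating from 0 to 1: ∫_{0}^{1} (2*s**2 + 2*s) sin(5*pi*s) ds = (4*(-1 + 25*pi**2)/(125*pi**3)) - (4/(125*pi**3)) = 4*(-2 + 25*pi**2)/(125*pi**3).
Hence b_5 = 2·(4*(-2 + 25*pi**2)/(125*pi**3)) = 8*(-2 + 25*pi**2)/(125*pi**3).

8*(-2 + 25*pi**2)/(125*pi**3)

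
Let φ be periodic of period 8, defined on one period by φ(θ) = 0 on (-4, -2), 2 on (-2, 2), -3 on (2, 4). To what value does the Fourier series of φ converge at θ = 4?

-3/2

At θ = 4 the one-sided limits are φ(4^-) = -3 and φ(4^+) = 0.
By Dirichlet's theorem the series converges to their average, [(-3) + (0)]/2 = -3/2.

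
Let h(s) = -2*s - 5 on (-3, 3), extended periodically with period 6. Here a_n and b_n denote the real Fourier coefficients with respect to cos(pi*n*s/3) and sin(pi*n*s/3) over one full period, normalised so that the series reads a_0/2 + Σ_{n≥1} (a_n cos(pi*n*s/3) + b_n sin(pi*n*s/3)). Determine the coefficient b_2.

b_2 = 1/3 ∫_{-3}^{3} h(s) sin(2*pi*s/3) ds.
Integrating by parts (boundary term plus one more integral), an antiderivative of (-2*s - 5) sin(2*pi*s/3) is 3*s*cos(2*pi*s/3)/pi - 9*sin(2*pi*s/3)/(2*pi**2) + 15*cos(2*pi*s/3)/(2*pi); evaluating from -3 to 3: ∫_{-3}^{3} (-2*s - 5) sin(2*pi*s/3) ds = (33/(2*pi)) - (-3/(2*pi)) = 18/pi.
Hence b_2 = (1/3)·(18/pi) = 6/pi.

6/pi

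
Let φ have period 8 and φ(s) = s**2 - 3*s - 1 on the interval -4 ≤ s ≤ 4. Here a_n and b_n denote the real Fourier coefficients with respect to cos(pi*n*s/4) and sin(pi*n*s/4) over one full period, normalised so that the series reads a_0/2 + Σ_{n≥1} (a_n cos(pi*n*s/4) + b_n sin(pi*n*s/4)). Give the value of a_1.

a_1 = 1/4 ∫_{-4}^{4} φ(s) cos(pi*s/4) ds.
Integrating by parts twice (tabular method), an antiderivative of (s**2 - 3*s - 1) cos(pi*s/4) is 4*s**2*sin(pi*s/4)/pi - 12*s*sin(pi*s/4)/pi + 32*s*cos(pi*s/4)/pi**2 - 128*sin(pi*s/4)/pi**3 - 4*sin(pi*s/4)/pi - 48*cos(pi*s/4)/pi**2; evaluating from -4 to 4: ∫_{-4}^{4} (s**2 - 3*s - 1) cos(pi*s/4) ds = (-80/pi**2) - (176/pi**2) = -256/pi**2.
Hence a_1 = (1/4)·(-256/pi**2) = -64/pi**2.

-64/pi**2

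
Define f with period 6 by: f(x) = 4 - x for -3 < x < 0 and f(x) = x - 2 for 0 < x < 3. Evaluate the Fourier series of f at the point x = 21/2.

x = 21/2 differs from x = -3/2 by 2 full period(s), and the series is 6-periodic.
f is continuous at x = -3/2 with value 11/2, so the series converges to 11/2 there.

11/2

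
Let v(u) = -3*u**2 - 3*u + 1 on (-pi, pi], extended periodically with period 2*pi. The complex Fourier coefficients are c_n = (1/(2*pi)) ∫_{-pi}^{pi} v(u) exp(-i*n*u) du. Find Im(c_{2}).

Since v is real-valued, Im(c_{2}) = -(1/(2*pi)) ∫_{-pi}^{pi} v(u) sin(2*u) du = -b_{2}/2.
Integrating by parts twice (tabular method), an antiderivative of (-3*u**2 - 3*u + 1) sin(2*u) is 3*u**2*cos(2*u)/2 - 3*u*sin(2*u)/2 + 3*u*cos(2*u)/2 - 3*sin(2*u)/4 - 5*cos(2*u)/4; evaluating from -pi to pi: ∫_{-pi}^{pi} (-3*u**2 - 3*u + 1) sin(2*u) du = (-5/4 + 3*pi/2 + 3*pi**2/2) - (-3*pi/2 - 5/4 + 3*pi**2/2) = 3*pi.
Hence Im(c_{2}) = (-1/(2*pi))·(3*pi) = -3/2.

-3/2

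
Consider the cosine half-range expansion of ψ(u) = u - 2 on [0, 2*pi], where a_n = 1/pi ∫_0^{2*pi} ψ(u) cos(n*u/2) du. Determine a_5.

-8/(25*pi)

a_5 = 1/pi ∫_0^{2*pi} (u - 2) cos(5*u/2) du.
Integrating by parts (boundary term plus one more integral), an antiderivative of (u - 2) cos(5*u/2) is 2*u*sin(5*u/2)/5 - 4*sin(5*u/2)/5 + 4*cos(5*u/2)/25; evaluating from 0 to 2*pi: ∫_{0}^{2*pi} (u - 2) cos(5*u/2) du = (-4/25) - (4/25) = -8/25.
Hence a_5 = (1/pi)·(-8/25) = -8/(25*pi).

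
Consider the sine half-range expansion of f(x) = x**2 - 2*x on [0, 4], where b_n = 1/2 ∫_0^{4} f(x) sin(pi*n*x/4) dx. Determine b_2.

-8/pi

b_2 = 1/2 ∫_0^{4} (x**2 - 2*x) sin(pi*x/2) dx.
Integrating by parts twice (tabular method), an antiderivative of (x**2 - 2*x) sin(pi*x/2) is -2*x**2*cos(pi*x/2)/pi + 8*x*sin(pi*x/2)/pi**2 + 4*x*cos(pi*x/2)/pi - 8*sin(pi*x/2)/pi**2 + 16*cos(pi*x/2)/pi**3; evaluating from 0 to 4: ∫_{0}^{4} (x**2 - 2*x) sin(pi*x/2) dx = (-16/pi + 16/pi**3) - (16/pi**3) = -16/pi.
Hence b_2 = (1/2)·(-16/pi) = -8/pi.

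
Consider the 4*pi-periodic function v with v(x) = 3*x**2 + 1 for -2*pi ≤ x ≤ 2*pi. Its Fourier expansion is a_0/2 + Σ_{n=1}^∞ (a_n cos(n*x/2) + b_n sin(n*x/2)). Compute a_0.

a_0 = (1/(2*pi)) ∫_{-2*pi}^{2*pi} v(x) dx = (1/(2*pi)) · (4*pi + 16*pi**3) = 2 + 8*pi**2.

2 + 8*pi**2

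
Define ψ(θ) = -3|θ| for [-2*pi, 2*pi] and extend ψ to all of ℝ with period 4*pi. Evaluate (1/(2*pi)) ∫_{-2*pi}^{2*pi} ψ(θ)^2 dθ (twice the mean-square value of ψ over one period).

(1/(2*pi)) ∫_{-2*pi}^{2*pi} ψ(θ)^2 dθ = (1/(2*pi)) · (48*pi**3) = 24*pi**2.

24*pi**2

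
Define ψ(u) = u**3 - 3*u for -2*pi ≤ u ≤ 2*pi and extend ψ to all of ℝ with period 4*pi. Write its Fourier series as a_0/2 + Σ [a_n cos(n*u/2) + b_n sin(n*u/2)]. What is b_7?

-684/343 + 16*pi**2/7

b_7 = (1/(2*pi)) ∫_{-2*pi}^{2*pi} ψ(u) sin(7*u/2) du.
ψ is odd and sin(7*u/2) is odd, so the integrand is even and b_7 = 1/pi ∫_0^{2*pi} ψ(u) sin(7*u/2) du.
Integrating by parts three times (tabular method), an antiderivative of (u**3 - 3*u) sin(7*u/2) is -2*u**3*cos(7*u/2)/7 + 12*u**2*sin(7*u/2)/49 + 342*u*cos(7*u/2)/343 - 684*sin(7*u/2)/2401; evaluating from 0 to 2*pi: ∫_{0}^{2*pi} (u**3 - 3*u) sin(7*u/2) du = (4*pi*(-171 + 196*pi**2)/343) - (0) = 4*pi*(-171 + 196*pi**2)/343.
Hence b_7 = (1/pi)·(4*pi*(-171 + 196*pi**2)/343) = -684/343 + 16*pi**2/7.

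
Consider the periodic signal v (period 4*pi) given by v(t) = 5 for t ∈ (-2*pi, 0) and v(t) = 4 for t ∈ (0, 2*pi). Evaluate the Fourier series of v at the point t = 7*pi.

5

t = 7*pi differs from t = -pi by 2 full period(s), and the series is 4*pi-periodic.
v is continuous at t = -pi with value 5, so the series converges to 5 there.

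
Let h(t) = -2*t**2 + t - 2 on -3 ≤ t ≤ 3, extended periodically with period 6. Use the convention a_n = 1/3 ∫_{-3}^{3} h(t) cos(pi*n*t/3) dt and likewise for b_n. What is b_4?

b_4 = 1/3 ∫_{-3}^{3} h(t) sin(4*pi*t/3) dt.
Integrating by parts twice (tabular method), an antiderivative of (-2*t**2 + t - 2) sin(4*pi*t/3) is 3*t**2*cos(4*pi*t/3)/(2*pi) - 9*t*sin(4*pi*t/3)/(4*pi**2) - 3*t*cos(4*pi*t/3)/(4*pi) + 9*sin(4*pi*t/3)/(16*pi**2) - 27*cos(4*pi*t/3)/(16*pi**3) + 3*cos(4*pi*t/3)/(2*pi); evaluating from -3 to 3: ∫_{-3}^{3} (-2*t**2 + t - 2) sin(4*pi*t/3) dt = (3*(-9 + 68*pi**2)/(16*pi**3)) - (3*(-9 + 92*pi**2)/(16*pi**3)) = -9/(2*pi).
Hence b_4 = (1/3)·(-9/(2*pi)) = -3/(2*pi).

-3/(2*pi)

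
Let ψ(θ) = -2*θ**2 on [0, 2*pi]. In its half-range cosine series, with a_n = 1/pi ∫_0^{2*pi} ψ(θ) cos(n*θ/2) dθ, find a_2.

a_2 = 1/pi ∫_0^{2*pi} (-2*θ**2) cos(θ) dθ.
Integrating by parts twice (tabular method), an antiderivative of (-2*θ**2) cos(θ) is -2*θ**2*sin(θ) - 4*θ*cos(θ) + 4*sin(θ); evaluating from 0 to 2*pi: ∫_{0}^{2*pi} (-2*θ**2) cos(θ) dθ = (-8*pi) - (0) = -8*pi.
Hence a_2 = (1/pi)·(-8*pi) = -8.

-8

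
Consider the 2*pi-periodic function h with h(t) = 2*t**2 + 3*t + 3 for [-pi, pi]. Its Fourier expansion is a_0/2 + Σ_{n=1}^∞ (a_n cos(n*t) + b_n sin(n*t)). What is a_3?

-8/9

a_3 = 1/pi ∫_{-pi}^{pi} h(t) cos(3*t) dt.
Integrating by parts twice (tabular method), an antiderivative of (2*t**2 + 3*t + 3) cos(3*t) is 2*t**2*sin(3*t)/3 + t*sin(3*t) + 4*t*cos(3*t)/9 + 23*sin(3*t)/27 + cos(3*t)/3; evaluating from -pi to pi: ∫_{-pi}^{pi} (2*t**2 + 3*t + 3) cos(3*t) dt = (-4*pi/9 - 1/3) - (-1/3 + 4*pi/9) = -8*pi/9.
Hence a_3 = (1/pi)·(-8*pi/9) = -8/9.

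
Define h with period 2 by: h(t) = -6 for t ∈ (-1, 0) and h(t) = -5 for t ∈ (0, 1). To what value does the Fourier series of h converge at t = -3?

t = -3 differs from t = -1 by -1 full period(s), and the series is 2-periodic.
At t = -1 the one-sided limits are h(-1^-) = -5 and h(-1^+) = -6.
By Dirichlet's theorem the series converges to their average, [(-5) + (-6)]/2 = -11/2.

-11/2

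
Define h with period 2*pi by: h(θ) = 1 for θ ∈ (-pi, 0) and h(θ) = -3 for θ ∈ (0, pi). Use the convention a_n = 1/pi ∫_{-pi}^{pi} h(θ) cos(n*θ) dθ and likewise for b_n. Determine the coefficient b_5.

-8/(5*pi)

b_5 = 1/pi ∫_{-pi}^{pi} h(θ) sin(5*θ) dθ.
Split the integral at the breakpoints.
Directly, an antiderivative of (1) sin(5*θ) is -cos(5*θ)/5; evaluating from -pi to 0: ∫_{-pi}^{0} (1) sin(5*θ) dθ = (-1/5) - (1/5) = -2/5.
Directly, an antiderivative of (-3) sin(5*θ) is 3*cos(5*θ)/5; evaluating from 0 to pi: ∫_{0}^{pi} (-3) sin(5*θ) dθ = (-3/5) - (3/5) = -6/5.
Summing the pieces and multiplying by (1/pi) gives b_5 = -8/(5*pi).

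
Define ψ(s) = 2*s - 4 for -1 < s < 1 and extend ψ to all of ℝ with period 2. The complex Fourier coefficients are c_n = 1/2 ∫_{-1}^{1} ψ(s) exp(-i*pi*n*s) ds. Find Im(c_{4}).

1/(2*pi)

Since ψ is real-valued, Im(c_{4}) = -1/2 ∫_{-1}^{1} ψ(s) sin(4*pi*s) ds = -b_{4}/2.
Integrating by parts (boundary term plus one more integral), an antiderivative of (2*s - 4) sin(4*pi*s) is -s*cos(4*pi*s)/(2*pi) + sin(4*pi*s)/(8*pi**2) + cos(4*pi*s)/pi; evaluating from -1 to 1: ∫_{-1}^{1} (2*s - 4) sin(4*pi*s) ds = (1/(2*pi)) - (3/(2*pi)) = -1/pi.
Hence Im(c_{4}) = (-1/2)·(-1/pi) = 1/(2*pi).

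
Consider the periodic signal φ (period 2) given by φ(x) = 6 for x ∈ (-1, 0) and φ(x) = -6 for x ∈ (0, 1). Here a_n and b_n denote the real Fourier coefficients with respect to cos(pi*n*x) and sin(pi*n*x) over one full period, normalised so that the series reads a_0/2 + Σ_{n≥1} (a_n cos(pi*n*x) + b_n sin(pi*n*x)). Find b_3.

b_3 = ∫_{-1}^{1} φ(x) sin(3*pi*x) dx.
φ is odd and sin(3*pi*x) is odd, so the integrand is even and b_3 = 2 ∫_0^{1} φ(x) sin(3*pi*x) dx.
Directly, an antiderivative of (-6) sin(3*pi*x) is 2*cos(3*pi*x)/pi; evaluating from 0 to 1: ∫_{0}^{1} (-6) sin(3*pi*x) dx = (-2/pi) - (2/pi) = -4/pi.
Hence b_3 = 2·(-4/pi) = -8/pi.

-8/pi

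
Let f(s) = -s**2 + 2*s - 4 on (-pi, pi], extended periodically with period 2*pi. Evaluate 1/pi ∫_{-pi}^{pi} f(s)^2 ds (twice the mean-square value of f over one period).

32 + 2*pi**4/5 + 8*pi**2

1/pi ∫_{-pi}^{pi} f(s)^2 ds = 1/pi · (2*pi*(80 + pi**4 + 20*pi**2)/5) = 32 + 2*pi**4/5 + 8*pi**2.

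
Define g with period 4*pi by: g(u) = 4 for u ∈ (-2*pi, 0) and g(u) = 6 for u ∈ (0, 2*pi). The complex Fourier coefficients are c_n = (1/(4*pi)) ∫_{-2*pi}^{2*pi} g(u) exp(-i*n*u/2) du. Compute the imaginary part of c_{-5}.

Since g is real-valued, Im(c_{-5}) = -(1/(4*pi)) ∫_{-2*pi}^{2*pi} g(u) sin(-5*u/2) du = b_{5}/2.
Split the integral at the breakpoints.
Directly, an antiderivative of (4) sin(-5*u/2) is 8*cos(5*u/2)/5; evaluating from -2*pi to 0: ∫_{-2*pi}^{0} (4) sin(-5*u/2) du = (8/5) - (-8/5) = 16/5.
Directly, an antiderivative of (6) sin(-5*u/2) is 12*cos(5*u/2)/5; evaluating from 0 to 2*pi: ∫_{0}^{2*pi} (6) sin(-5*u/2) du = (-12/5) - (12/5) = -24/5.
So ∫_{-2*pi}^{2*pi} g(u) sin(-5*u/2) du = -8/5.
Hence Im(c_{-5}) = (-1/(4*pi))·(-8/5) = 2/(5*pi).

2/(5*pi)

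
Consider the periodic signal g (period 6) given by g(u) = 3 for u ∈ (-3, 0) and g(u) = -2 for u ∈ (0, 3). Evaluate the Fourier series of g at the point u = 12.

u = 12 differs from u = 0 by 2 full period(s), and the series is 6-periodic.
At u = 0 the one-sided limits are g(0^-) = 3 and g(0^+) = -2.
By Dirichlet's theorem the series converges to their average, [(3) + (-2)]/2 = 1/2.

1/2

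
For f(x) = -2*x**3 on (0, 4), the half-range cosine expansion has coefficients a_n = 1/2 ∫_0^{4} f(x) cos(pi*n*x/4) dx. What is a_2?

a_2 = 1/2 ∫_0^{4} (-2*x**3) cos(pi*x/2) dx.
Integrating by parts three times (tabular method), an antiderivative of (-2*x**3) cos(pi*x/2) is -4*x**3*sin(pi*x/2)/pi - 24*x**2*cos(pi*x/2)/pi**2 + 96*x*sin(pi*x/2)/pi**3 + 192*cos(pi*x/2)/pi**4; evaluating from 0 to 4: ∫_{0}^{4} (-2*x**3) cos(pi*x/2) dx = (192*(1 - 2*pi**2)/pi**4) - (192/pi**4) = -384/pi**2.
Hence a_2 = (1/2)·(-384/pi**2) = -192/pi**2.

-192/pi**2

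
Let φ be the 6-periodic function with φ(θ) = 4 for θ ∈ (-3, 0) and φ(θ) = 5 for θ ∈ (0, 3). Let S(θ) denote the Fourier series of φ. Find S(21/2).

4

θ = 21/2 differs from θ = -3/2 by 2 full period(s), and the series is 6-periodic.
φ is continuous at θ = -3/2 with value 4, so the series converges to 4 there.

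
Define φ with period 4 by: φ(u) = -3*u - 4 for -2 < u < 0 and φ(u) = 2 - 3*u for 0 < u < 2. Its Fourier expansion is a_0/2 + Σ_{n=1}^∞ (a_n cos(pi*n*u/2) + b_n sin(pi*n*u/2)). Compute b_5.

0

b_5 = 1/2 ∫_{-2}^{2} φ(u) sin(5*pi*u/2) du.
Split the integral at the breakpoints.
Integrating by parts (boundary term plus one more integral), an antiderivative of (-3*u - 4) sin(5*pi*u/2) is 6*u*cos(5*pi*u/2)/(5*pi) - 12*sin(5*pi*u/2)/(25*pi**2) + 8*cos(5*pi*u/2)/(5*pi); evaluating from -2 to 0: ∫_{-2}^{0} (-3*u - 4) sin(5*pi*u/2) du = (8/(5*pi)) - (4/(5*pi)) = 4/(5*pi).
Integrating by parts (boundary term plus one more integral), an antiderivative of (2 - 3*u) sin(5*pi*u/2) is 6*u*cos(5*pi*u/2)/(5*pi) - 12*sin(5*pi*u/2)/(25*pi**2) - 4*cos(5*pi*u/2)/(5*pi); evaluating from 0 to 2: ∫_{0}^{2} (2 - 3*u) sin(5*pi*u/2) du = (-8/(5*pi)) - (-4/(5*pi)) = -4/(5*pi).
Summing the pieces and multiplying by (1/2) gives b_5 = 0.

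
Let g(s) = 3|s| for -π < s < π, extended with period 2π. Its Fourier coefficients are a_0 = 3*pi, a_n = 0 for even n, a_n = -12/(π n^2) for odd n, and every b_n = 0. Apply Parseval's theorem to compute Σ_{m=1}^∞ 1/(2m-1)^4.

Parseval: a_0^2/2 + Σ a_n^2 = (1/π) ∫_{-π}^{π} g(s)^2 ds = 6*pi**2.
Subtract a_0^2/2 = 9*pi**2/2: Σ a_n^2 = 3*pi**2/2.
Only odd n contribute, with a_n^2 = 144/(π^2 n^4), so Σ_{m≥1} 1/(2m-1)^4 = π^2·(3*pi**2/2)/144 = pi**4/96.

pi**4/96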